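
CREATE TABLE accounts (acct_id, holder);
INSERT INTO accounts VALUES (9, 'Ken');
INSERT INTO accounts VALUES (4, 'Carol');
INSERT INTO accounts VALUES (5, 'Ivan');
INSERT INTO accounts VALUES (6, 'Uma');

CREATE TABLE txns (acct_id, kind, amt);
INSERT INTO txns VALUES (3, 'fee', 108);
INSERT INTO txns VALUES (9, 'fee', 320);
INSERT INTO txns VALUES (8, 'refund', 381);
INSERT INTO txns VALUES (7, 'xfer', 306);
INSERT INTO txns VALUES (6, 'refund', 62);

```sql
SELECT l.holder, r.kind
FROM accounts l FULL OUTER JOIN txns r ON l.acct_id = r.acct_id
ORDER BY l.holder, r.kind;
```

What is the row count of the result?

FULL OUTER JOIN keeps every row from both sides; unmatched rows get NULL for the other side's columns.
Matching on l.acct_id = r.acct_id.
Matched pairs: 2; unmatched l rows kept: 2; unmatched r rows kept: 3.
Total: 2 matched + 5 padded = 7 rows.

7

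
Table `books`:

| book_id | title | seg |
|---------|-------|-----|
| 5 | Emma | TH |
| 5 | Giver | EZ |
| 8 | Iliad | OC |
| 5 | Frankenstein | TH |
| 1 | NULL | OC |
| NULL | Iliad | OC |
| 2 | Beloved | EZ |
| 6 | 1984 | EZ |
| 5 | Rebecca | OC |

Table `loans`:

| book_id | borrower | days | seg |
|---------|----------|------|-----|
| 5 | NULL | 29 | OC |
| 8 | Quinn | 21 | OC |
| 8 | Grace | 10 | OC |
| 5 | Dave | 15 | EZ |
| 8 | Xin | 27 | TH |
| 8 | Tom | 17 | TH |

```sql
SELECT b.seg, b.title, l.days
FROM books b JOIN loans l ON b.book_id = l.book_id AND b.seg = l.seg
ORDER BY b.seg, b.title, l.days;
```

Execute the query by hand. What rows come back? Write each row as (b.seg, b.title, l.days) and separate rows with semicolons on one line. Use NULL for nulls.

(EZ, Giver, 15); (OC, Iliad, 10); (OC, Iliad, 21); (OC, Rebecca, 29)

INNER JOIN keeps only pairs where the ON condition holds.
Matching on b.book_id = l.book_id AND b.seg = l.seg. A NULL in a compared column never satisfies the condition.
- b[0] book_id=5, seg=TH → no match; dropped.
- b[1] book_id=5, seg=EZ → 1 match(es) in l → 1 row(s).
- b[2] book_id=8, seg=OC → 2 match(es) in l → 2 row(s).
- b[3] book_id=5, seg=TH → no match; dropped.
- b[4] book_id=1, seg=OC → no match; dropped.
- b[5] book_id=NULL, seg=OC → no match; dropped.
- b[6] book_id=2, seg=EZ → no match; dropped.
- b[7] book_id=6, seg=EZ → no match; dropped.
- b[8] book_id=5, seg=OC → 1 match(es) in l → 1 row(s).
After projecting and ordering:
b.seg | b.title | l.days
EZ | Giver | 15
OC | Iliad | 10
OC | Iliad | 21
OC | Rebecca | 29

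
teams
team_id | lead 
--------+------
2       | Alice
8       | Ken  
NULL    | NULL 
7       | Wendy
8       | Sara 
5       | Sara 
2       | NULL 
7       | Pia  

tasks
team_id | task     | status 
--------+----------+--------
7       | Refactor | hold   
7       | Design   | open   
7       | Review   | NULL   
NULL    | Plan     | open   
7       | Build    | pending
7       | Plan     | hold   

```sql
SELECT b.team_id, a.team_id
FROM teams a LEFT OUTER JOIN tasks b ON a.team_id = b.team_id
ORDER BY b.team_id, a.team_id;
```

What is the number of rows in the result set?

16

LEFT JOIN keeps every row from `teams`; unmatched rows get NULL for `tasks`'s columns.
Matching on a.team_id = b.team_id. A NULL in a compared column never satisfies the condition.
- a[0] team_id=2 → no match; kept with NULLs on the b side.
- a[1] team_id=8 → no match; kept with NULLs on the b side.
- a[2] team_id=NULL → no match; kept with NULLs on the b side.
- a[3] team_id=7 → 5 match(es) in b → 5 row(s).
- a[4] team_id=8 → no match; kept with NULLs on the b side.
- a[5] team_id=5 → no match; kept with NULLs on the b side.
- a[6] team_id=2 → no match; kept with NULLs on the b side.
- a[7] team_id=7 → 5 match(es) in b → 5 row(s).
Total: 10 matched + 6 padded = 16 rows.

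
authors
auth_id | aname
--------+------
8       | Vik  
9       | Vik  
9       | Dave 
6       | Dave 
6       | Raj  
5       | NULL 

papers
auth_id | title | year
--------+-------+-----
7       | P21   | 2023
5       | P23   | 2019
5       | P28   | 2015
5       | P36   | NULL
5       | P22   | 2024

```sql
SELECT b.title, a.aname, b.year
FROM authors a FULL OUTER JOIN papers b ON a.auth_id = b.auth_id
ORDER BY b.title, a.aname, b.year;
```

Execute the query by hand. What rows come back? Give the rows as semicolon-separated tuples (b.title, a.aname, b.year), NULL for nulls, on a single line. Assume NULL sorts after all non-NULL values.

FULL OUTER JOIN keeps every row from both sides; unmatched rows get NULL for the other side's columns.
Matching on a.auth_id = b.auth_id.
- a[0] auth_id=8 → no match; kept with NULLs on the b side.
- a[1] auth_id=9 → no match; kept with NULLs on the b side.
- a[2] auth_id=9 → no match; kept with NULLs on the b side.
- a[3] auth_id=6 → no match; kept with NULLs on the b side.
- a[4] auth_id=6 → no match; kept with NULLs on the b side.
- a[5] auth_id=5 → 4 match(es) in b → 4 row(s).
- 1 row(s) from b found no a partner → padded with NULL.
After projecting and ordering:
b.title | a.aname | b.year
P21 | NULL | 2023
P22 | NULL | 2024
P23 | NULL | 2019
P28 | NULL | 2015
P36 | NULL | NULL
NULL | Dave | NULL
NULL | Dave | NULL
NULL | Raj | NULL
NULL | Vik | NULL
NULL | Vik | NULL

(P21, NULL, 2023); (P22, NULL, 2024); (P23, NULL, 2019); (P28, NULL, 2015); (P36, NULL, NULL); (NULL, Dave, NULL); (NULL, Dave, NULL); (NULL, Raj, NULL); (NULL, Vik, NULL); (NULL, Vik, NULL)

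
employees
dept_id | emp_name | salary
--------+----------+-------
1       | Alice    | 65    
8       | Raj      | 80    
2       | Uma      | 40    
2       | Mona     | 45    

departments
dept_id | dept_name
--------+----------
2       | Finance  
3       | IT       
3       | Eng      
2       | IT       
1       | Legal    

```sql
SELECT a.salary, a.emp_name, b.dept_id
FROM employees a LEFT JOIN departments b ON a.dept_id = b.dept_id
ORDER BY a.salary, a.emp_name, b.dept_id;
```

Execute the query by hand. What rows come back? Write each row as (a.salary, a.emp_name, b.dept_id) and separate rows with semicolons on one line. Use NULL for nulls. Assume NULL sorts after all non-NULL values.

(40, Uma, 2); (40, Uma, 2); (45, Mona, 2); (45, Mona, 2); (65, Alice, 1); (80, Raj, NULL)

LEFT JOIN keeps every row from `employees`; unmatched rows get NULL for `departments`'s columns.
Matching on a.dept_id = b.dept_id.
- a row (dept_id=1): matches 1 b row(s) → 1 output row(s).
- a row (dept_id=8): no match → kept, b columns NULL.
- a row (dept_id=2): matches 2 b row(s) → 2 output row(s).
- a row (dept_id=2): matches 2 b row(s) → 2 output row(s).
After projecting and ordering:
a.salary | a.emp_name | b.dept_id
40 | Uma | 2
40 | Uma | 2
45 | Mona | 2
45 | Mona | 2
65 | Alice | 1
80 | Raj | NULL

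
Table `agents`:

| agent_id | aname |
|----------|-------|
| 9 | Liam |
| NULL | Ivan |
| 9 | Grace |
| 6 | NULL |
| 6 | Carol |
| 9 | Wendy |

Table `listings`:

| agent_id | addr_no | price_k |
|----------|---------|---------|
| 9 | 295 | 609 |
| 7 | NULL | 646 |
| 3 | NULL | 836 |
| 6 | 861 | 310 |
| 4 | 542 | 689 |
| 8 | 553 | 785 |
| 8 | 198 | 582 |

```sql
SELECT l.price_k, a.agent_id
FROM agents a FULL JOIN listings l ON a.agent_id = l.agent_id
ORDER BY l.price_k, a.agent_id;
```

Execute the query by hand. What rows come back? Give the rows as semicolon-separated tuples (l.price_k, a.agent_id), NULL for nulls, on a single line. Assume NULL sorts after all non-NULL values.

FULL OUTER JOIN keeps every row from both sides; unmatched rows get NULL for the other side's columns.
Matching on a.agent_id = l.agent_id. A NULL in a compared column never satisfies the condition.
- a (agent_id=9) pairs with 1 row(s) of l.
- a (agent_id=NULL) has no partner → padded with NULL.
- a (agent_id=9) pairs with 1 row(s) of l.
- a (agent_id=6) pairs with 1 row(s) of l.
- a (agent_id=6) pairs with 1 row(s) of l.
- a (agent_id=9) pairs with 1 row(s) of l.
- 5 l row(s) had no a match → kept, a columns NULL.

(310, 6); (310, 6); (582, NULL); (609, 9); (609, 9); (609, 9); (646, NULL); (689, NULL); (785, NULL); (836, NULL); (NULL, NULL)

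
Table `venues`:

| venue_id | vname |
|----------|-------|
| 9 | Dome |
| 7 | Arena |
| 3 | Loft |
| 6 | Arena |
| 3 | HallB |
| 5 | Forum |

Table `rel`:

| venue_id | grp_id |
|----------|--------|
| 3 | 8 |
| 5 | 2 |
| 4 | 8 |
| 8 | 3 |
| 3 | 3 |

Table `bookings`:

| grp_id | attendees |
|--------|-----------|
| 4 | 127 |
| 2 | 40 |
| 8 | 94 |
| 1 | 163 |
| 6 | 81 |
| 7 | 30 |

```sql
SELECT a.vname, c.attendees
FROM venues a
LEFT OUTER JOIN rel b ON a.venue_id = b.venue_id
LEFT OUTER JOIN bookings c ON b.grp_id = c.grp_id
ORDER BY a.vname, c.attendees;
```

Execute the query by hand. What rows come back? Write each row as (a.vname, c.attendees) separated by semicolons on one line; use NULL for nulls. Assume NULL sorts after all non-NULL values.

(Arena, NULL); (Arena, NULL); (Dome, NULL); (Forum, 40); (HallB, 94); (HallB, NULL); (Loft, 94); (Loft, NULL)

Evaluate left to right. First `venues a LEFT JOIN rel b` on venue_id: 8 row(s).
Then LEFT JOIN `bookings c` on grp_id: each of those 8 rows is kept; rows whose b.grp_id has no match in c get NULL for c's columns.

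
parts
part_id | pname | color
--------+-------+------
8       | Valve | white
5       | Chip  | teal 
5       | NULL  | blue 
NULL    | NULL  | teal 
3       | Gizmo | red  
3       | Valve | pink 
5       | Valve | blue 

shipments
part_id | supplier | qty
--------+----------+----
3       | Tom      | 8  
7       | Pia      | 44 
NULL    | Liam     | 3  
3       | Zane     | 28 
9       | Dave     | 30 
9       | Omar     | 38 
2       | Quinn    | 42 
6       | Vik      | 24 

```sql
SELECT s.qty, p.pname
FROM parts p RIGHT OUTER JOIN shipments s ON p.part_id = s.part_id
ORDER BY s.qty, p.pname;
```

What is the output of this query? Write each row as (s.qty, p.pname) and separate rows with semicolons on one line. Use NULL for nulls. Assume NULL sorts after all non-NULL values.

RIGHT JOIN keeps every row from `shipments`; unmatched rows get NULL for `parts`'s columns.
Matching on p.part_id = s.part_id. A NULL in a compared column never satisfies the condition.
- p (part_id=8) has no partner in s.
- p (part_id=5) has no partner in s.
- p (part_id=5) has no partner in s.
- p (part_id=NULL) has no partner in s.
- p (part_id=3) pairs with 2 row(s) of s.
- p (part_id=3) pairs with 2 row(s) of s.
- p (part_id=5) has no partner in s.
- 6 s row(s) had no p match → kept, p columns NULL.
After projecting and ordering:
s.qty | p.pname
3 | NULL
8 | Gizmo
8 | Valve
24 | NULL
28 | Gizmo
28 | Valve
30 | NULL
38 | NULL
42 | NULL
44 | NULL

(3, NULL); (8, Gizmo); (8, Valve); (24, NULL); (28, Gizmo); (28, Valve); (30, NULL); (38, NULL); (42, NULL); (44, NULL)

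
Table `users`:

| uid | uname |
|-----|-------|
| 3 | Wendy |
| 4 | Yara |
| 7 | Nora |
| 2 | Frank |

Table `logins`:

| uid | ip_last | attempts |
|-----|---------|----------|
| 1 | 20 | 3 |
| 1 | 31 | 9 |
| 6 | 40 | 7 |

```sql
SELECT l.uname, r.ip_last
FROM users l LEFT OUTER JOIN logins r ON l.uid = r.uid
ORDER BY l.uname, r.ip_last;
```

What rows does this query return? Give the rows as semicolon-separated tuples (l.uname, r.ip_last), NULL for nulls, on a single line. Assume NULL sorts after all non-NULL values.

(Frank, NULL); (Nora, NULL); (Wendy, NULL); (Yara, NULL)

LEFT JOIN keeps every row from `users`; unmatched rows get NULL for `logins`'s columns.
Matching on l.uid = r.uid.
- l (uid=3) has no partner → padded with NULL.
- l (uid=4) has no partner → padded with NULL.
- l (uid=7) has no partner → padded with NULL.
- l (uid=2) has no partner → padded with NULL.
After projecting and ordering:
l.uname | r.ip_last
Frank | NULL
Nora | NULL
Wendy | NULL
Yara | NULL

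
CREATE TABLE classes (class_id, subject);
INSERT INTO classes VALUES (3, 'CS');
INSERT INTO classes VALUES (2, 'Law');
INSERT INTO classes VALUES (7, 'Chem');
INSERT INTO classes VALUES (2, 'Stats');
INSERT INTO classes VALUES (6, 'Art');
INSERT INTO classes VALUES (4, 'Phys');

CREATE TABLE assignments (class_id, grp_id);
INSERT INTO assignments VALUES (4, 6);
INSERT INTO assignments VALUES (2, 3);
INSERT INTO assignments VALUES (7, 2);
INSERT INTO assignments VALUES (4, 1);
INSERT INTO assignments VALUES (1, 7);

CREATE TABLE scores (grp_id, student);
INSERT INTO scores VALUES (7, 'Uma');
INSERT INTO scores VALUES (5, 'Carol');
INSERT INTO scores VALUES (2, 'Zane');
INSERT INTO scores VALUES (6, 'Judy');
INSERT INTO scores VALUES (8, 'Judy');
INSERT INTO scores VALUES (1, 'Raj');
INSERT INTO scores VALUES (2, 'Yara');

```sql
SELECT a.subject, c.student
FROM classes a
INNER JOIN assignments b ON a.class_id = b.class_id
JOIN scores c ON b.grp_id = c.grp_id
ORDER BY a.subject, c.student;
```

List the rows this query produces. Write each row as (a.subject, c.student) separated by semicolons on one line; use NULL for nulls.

(Chem, Yara); (Chem, Zane); (Phys, Judy); (Phys, Raj)

Joins associate left-to-right: classes INNER JOIN assignments on class_id gives 5 intermediate row(s).
Then INNER JOIN `scores c` on grp_id: keep only rows whose b.grp_id appears in c.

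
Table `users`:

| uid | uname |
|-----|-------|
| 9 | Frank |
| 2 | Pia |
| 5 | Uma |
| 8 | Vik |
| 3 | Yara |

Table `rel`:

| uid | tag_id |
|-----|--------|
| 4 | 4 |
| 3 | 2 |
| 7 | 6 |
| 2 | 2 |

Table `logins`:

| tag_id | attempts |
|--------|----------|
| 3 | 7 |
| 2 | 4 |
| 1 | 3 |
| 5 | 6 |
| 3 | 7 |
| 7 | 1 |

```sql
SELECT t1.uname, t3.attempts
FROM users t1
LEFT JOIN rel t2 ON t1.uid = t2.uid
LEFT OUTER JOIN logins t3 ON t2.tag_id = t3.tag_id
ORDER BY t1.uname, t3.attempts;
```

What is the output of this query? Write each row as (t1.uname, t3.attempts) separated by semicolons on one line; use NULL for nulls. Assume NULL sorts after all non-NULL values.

(Frank, NULL); (Pia, 4); (Uma, NULL); (Vik, NULL); (Yara, 4)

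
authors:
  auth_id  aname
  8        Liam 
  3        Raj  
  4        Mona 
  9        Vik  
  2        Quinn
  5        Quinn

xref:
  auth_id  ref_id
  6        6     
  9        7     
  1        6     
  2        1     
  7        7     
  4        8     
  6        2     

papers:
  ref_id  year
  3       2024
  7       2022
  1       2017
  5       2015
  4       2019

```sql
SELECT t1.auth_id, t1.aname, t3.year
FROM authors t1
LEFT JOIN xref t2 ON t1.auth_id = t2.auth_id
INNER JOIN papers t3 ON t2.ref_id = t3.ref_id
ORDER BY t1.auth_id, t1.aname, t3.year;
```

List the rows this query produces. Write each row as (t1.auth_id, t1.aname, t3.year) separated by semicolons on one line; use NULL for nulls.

(2, Quinn, 2017); (9, Vik, 2022)

Step 1 — t1 LEFT JOIN t2 on auth_id → 6 row(s).
Then INNER JOIN `papers t3` on ref_id: keep only rows whose t2.ref_id appears in t3.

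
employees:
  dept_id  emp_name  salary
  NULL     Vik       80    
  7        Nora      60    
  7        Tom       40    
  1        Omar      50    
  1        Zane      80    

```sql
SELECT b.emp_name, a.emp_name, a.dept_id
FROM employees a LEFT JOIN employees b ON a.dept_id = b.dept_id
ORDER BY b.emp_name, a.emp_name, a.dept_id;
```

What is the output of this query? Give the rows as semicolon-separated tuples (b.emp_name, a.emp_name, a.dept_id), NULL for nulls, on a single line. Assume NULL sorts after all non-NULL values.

LEFT JOIN keeps every row from `employees a`; unmatched rows get NULL for `employees b`'s columns.
Matching on a.dept_id = b.dept_id. A NULL in a compared column never satisfies the condition.
- a row (dept_id=NULL): no match → kept, b columns NULL.
- a row (dept_id=7): matches 2 b row(s) → 2 output row(s).
- a row (dept_id=7): matches 2 b row(s) → 2 output row(s).
- a row (dept_id=1): matches 2 b row(s) → 2 output row(s).
- a row (dept_id=1): matches 2 b row(s) → 2 output row(s).
After projecting and ordering:
b.emp_name | a.emp_name | a.dept_id
Nora | Nora | 7
Nora | Tom | 7
Omar | Omar | 1
Omar | Zane | 1
Tom | Nora | 7
Tom | Tom | 7
Zane | Omar | 1
Zane | Zane | 1
NULL | Vik | NULL

(Nora, Nora, 7); (Nora, Tom, 7); (Omar, Omar, 1); (Omar, Zane, 1); (Tom, Nora, 7); (Tom, Tom, 7); (Zane, Omar, 1); (Zane, Zane, 1); (NULL, Vik, NULL)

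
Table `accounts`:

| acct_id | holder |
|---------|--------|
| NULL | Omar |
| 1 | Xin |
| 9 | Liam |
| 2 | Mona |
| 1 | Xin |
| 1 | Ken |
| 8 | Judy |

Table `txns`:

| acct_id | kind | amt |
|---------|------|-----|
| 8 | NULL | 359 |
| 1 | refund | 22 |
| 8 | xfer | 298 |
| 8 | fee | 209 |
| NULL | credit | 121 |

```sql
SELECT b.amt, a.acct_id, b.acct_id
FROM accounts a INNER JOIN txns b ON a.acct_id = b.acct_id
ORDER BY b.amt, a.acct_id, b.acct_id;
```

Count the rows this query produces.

INNER JOIN keeps only pairs where the ON condition holds.
Matching on a.acct_id = b.acct_id. A NULL in a compared column never satisfies the condition.
Matched pairs: 6.
Total: 6 rows.

6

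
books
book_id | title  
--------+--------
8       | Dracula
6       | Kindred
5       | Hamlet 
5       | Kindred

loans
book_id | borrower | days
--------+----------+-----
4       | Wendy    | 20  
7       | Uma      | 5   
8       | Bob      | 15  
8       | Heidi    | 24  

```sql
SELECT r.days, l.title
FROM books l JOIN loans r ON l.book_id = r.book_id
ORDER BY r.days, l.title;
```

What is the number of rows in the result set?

INNER JOIN keeps only pairs where the ON condition holds.
Matching on l.book_id = r.book_id.
Matched pairs: 2.
Total: 2 rows.

2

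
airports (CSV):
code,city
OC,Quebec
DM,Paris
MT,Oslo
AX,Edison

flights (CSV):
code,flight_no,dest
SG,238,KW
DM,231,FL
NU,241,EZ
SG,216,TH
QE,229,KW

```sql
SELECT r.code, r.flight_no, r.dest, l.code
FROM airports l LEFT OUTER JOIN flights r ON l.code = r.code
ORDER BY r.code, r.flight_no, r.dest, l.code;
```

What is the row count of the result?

4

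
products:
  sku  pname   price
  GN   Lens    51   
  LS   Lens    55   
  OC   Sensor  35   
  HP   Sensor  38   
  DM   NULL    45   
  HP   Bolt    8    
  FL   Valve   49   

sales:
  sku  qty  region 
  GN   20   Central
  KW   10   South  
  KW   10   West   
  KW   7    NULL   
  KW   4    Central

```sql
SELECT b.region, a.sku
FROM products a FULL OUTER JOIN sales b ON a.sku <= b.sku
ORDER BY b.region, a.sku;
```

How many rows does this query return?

FULL OUTER JOIN keeps every row from both sides; unmatched rows get NULL for the other side's columns.
Matching on a.sku <= b.sku.
- a (sku=GN) pairs with 5 row(s) of b.
- a (sku=LS) has no partner → padded with NULL.
- a (sku=OC) has no partner → padded with NULL.
- a (sku=HP) pairs with 4 row(s) of b.
- a (sku=DM) pairs with 5 row(s) of b.
- a (sku=HP) pairs with 4 row(s) of b.
- a (sku=FL) pairs with 5 row(s) of b.
Total: 23 matched + 2 padded = 25 rows.

25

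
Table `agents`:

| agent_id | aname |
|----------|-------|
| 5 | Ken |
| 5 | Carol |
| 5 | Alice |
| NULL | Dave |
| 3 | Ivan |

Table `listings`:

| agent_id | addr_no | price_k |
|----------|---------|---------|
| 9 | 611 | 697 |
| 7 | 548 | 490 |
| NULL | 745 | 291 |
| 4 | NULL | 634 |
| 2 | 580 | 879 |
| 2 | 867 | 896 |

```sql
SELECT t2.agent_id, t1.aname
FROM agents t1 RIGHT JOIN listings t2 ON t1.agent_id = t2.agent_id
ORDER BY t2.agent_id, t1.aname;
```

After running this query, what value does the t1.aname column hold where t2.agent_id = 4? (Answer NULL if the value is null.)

NULL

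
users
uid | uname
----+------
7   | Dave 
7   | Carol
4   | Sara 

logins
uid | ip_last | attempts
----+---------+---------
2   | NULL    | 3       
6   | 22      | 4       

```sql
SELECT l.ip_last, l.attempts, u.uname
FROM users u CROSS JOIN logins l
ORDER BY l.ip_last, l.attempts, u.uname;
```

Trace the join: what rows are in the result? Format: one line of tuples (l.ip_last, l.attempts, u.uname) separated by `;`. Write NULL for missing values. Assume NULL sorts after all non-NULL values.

(22, 4, Carol); (22, 4, Dave); (22, 4, Sara); (NULL, 3, Carol); (NULL, 3, Dave); (NULL, 3, Sara)

CROSS JOIN pairs every row of `users` with every row of `logins`: 3 × 2 = 6 rows.
After projecting and ordering:
l.ip_last | l.attempts | u.uname
22 | 4 | Carol
22 | 4 | Dave
22 | 4 | Sara
NULL | 3 | Carol
NULL | 3 | Dave
NULL | 3 | Sara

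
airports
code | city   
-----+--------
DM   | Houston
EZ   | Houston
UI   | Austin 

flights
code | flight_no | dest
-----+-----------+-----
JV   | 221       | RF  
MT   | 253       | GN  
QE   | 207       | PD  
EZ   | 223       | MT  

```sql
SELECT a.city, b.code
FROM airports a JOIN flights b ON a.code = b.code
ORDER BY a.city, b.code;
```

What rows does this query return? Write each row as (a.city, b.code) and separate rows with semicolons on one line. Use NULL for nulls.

(Houston, EZ)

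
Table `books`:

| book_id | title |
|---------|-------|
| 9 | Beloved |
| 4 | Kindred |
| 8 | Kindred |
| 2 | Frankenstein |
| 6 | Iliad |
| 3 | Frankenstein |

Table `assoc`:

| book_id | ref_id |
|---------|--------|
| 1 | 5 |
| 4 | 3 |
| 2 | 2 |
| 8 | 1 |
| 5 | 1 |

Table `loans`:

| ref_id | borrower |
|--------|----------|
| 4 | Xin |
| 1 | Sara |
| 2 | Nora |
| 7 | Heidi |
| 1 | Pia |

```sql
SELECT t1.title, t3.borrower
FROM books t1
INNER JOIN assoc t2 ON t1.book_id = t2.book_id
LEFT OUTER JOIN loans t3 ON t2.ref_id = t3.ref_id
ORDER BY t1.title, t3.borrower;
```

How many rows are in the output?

4

Step 1 — t1 INNER JOIN t2 on book_id → 3 row(s).
Then LEFT JOIN `loans t3` on ref_id: each of those 3 rows is kept; rows whose t2.ref_id has no match in t3 get NULL for t3's columns.
Result: 4 row(s).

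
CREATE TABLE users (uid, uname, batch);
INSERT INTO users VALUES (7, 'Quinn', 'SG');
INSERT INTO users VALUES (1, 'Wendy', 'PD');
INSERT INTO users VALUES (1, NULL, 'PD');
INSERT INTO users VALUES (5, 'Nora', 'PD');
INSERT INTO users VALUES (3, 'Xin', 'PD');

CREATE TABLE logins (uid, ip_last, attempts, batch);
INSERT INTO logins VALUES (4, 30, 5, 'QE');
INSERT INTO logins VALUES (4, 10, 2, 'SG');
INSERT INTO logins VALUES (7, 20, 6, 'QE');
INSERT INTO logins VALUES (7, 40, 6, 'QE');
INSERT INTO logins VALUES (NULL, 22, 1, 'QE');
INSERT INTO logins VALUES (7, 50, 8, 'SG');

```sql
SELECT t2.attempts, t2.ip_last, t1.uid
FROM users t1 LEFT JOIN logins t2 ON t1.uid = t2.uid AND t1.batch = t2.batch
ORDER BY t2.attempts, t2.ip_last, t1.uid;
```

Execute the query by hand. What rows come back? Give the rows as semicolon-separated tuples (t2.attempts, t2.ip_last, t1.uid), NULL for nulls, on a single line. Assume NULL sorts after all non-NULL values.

LEFT JOIN keeps every row from `users`; unmatched rows get NULL for `logins`'s columns.
Matching on t1.uid = t2.uid AND t1.batch = t2.batch. A NULL in a compared column never satisfies the condition.
- t1[0] uid=7, batch=SG → 1 match(es) in t2 → 1 row(s).
- t1[1] uid=1, batch=PD → no match; kept with NULLs on the t2 side.
- t1[2] uid=1, batch=PD → no match; kept with NULLs on the t2 side.
- t1[3] uid=5, batch=PD → no match; kept with NULLs on the t2 side.
- t1[4] uid=3, batch=PD → no match; kept with NULLs on the t2 side.
After projecting and ordering:
t2.attempts | t2.ip_last | t1.uid
8 | 50 | 7
NULL | NULL | 1
NULL | NULL | 1
NULL | NULL | 3
NULL | NULL | 5

(8, 50, 7); (NULL, NULL, 1); (NULL, NULL, 1); (NULL, NULL, 3); (NULL, NULL, 5)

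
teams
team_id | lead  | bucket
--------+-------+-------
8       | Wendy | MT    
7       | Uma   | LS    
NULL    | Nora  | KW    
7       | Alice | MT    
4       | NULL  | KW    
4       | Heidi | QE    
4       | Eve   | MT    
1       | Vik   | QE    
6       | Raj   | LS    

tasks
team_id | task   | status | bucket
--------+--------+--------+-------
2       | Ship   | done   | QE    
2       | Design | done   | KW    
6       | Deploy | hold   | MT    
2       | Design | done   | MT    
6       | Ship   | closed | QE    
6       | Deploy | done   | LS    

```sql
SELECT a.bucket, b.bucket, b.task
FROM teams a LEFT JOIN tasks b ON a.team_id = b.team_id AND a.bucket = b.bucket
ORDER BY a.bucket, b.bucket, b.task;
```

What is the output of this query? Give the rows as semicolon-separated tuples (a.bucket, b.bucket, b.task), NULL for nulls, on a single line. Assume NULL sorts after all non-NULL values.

(KW, NULL, NULL); (KW, NULL, NULL); (LS, LS, Deploy); (LS, NULL, NULL); (MT, NULL, NULL); (MT, NULL, NULL); (MT, NULL, NULL); (QE, NULL, NULL); (QE, NULL, NULL)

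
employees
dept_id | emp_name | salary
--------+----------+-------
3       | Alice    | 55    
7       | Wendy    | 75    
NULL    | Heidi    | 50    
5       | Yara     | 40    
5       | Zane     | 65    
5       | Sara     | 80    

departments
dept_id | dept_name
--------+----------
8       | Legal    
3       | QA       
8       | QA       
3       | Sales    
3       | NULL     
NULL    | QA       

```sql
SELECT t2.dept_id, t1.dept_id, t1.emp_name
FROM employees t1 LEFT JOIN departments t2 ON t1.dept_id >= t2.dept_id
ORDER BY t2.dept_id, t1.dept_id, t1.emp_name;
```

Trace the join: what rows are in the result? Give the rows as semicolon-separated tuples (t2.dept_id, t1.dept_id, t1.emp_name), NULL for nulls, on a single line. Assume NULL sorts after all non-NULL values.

LEFT JOIN keeps every row from `employees`; unmatched rows get NULL for `departments`'s columns.
Matching on t1.dept_id >= t2.dept_id. A NULL in a compared column never satisfies the condition.
- dept_id=3: 3 matching t2 row(s), so 3 row(s) emitted.
- dept_id=7: 3 matching t2 row(s), so 3 row(s) emitted.
- dept_id=NULL: no t2 row matches, row kept with t2 columns NULL.
- dept_id=5: 3 matching t2 row(s), so 3 row(s) emitted.
- dept_id=5: 3 matching t2 row(s), so 3 row(s) emitted.
- dept_id=5: 3 matching t2 row(s), so 3 row(s) emitted.

(3, 3, Alice); (3, 3, Alice); (3, 3, Alice); (3, 5, Sara); (3, 5, Sara); (3, 5, Sara); (3, 5, Yara); (3, 5, Yara); (3, 5, Yara); (3, 5, Zane); (3, 5, Zane); (3, 5, Zane); (3, 7, Wendy); (3, 7, Wendy); (3, 7, Wendy); (NULL, NULL, Heidi)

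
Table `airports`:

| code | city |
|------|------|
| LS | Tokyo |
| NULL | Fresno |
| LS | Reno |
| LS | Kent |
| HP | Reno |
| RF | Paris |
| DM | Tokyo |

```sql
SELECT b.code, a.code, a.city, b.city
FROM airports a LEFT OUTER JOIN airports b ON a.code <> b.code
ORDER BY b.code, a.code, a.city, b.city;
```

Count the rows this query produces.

LEFT JOIN keeps every row from `airports a`; unmatched rows get NULL for `airports b`'s columns.
Matching on a.code <> b.code. A NULL in a compared column never satisfies the condition.
- a[0] code=LS → 3 match(es) in b → 3 row(s).
- a[1] code=NULL → no match; kept with NULLs on the b side.
- a[2] code=LS → 3 match(es) in b → 3 row(s).
- a[3] code=LS → 3 match(es) in b → 3 row(s).
- a[4] code=HP → 5 match(es) in b → 5 row(s).
- a[5] code=RF → 5 match(es) in b → 5 row(s).
- a[6] code=DM → 5 match(es) in b → 5 row(s).
Total: 24 matched + 1 padded = 25 rows.

25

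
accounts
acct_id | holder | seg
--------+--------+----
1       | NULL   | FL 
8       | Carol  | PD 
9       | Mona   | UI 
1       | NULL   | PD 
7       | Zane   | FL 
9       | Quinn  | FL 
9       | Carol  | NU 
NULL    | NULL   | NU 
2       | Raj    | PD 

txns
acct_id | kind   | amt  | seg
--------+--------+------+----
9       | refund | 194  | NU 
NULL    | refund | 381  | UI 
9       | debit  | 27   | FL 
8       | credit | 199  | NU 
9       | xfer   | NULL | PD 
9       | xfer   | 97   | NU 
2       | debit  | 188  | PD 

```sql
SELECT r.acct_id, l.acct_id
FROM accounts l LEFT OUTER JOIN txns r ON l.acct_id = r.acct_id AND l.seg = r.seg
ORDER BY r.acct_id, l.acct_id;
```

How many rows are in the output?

10

LEFT JOIN keeps every row from `accounts`; unmatched rows get NULL for `txns`'s columns.
Matching on l.acct_id = r.acct_id AND l.seg = r.seg. A NULL in a compared column never satisfies the condition.
- l (acct_id=1, seg=FL) has no partner → padded with NULL.
- l (acct_id=8, seg=PD) has no partner → padded with NULL.
- l (acct_id=9, seg=UI) has no partner → padded with NULL.
- l (acct_id=1, seg=PD) has no partner → padded with NULL.
- l (acct_id=7, seg=FL) has no partner → padded with NULL.
- l (acct_id=9, seg=FL) pairs with 1 row(s) of r.
- l (acct_id=9, seg=NU) pairs with 2 row(s) of r.
- l (acct_id=NULL, seg=NU) has no partner → padded with NULL.
- l (acct_id=2, seg=PD) pairs with 1 row(s) of r.
Total: 4 matched + 6 padded = 10 rows.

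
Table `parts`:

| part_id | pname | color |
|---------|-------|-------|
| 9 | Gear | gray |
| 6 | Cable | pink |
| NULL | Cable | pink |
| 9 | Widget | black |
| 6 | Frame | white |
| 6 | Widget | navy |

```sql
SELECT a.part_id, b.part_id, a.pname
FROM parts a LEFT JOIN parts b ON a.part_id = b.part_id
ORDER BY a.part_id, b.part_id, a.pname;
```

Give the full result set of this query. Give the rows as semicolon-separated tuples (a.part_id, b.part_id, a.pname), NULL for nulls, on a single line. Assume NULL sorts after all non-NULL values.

(6, 6, Cable); (6, 6, Cable); (6, 6, Cable); (6, 6, Frame); (6, 6, Frame); (6, 6, Frame); (6, 6, Widget); (6, 6, Widget); (6, 6, Widget); (9, 9, Gear); (9, 9, Gear); (9, 9, Widget); (9, 9, Widget); (NULL, NULL, Cable)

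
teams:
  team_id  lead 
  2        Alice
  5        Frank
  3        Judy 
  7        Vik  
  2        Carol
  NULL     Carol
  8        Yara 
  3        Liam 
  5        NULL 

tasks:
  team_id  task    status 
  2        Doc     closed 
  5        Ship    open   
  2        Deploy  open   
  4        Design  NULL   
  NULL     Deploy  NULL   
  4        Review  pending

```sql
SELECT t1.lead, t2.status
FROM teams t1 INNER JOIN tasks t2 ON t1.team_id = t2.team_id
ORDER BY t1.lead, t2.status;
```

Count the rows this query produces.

6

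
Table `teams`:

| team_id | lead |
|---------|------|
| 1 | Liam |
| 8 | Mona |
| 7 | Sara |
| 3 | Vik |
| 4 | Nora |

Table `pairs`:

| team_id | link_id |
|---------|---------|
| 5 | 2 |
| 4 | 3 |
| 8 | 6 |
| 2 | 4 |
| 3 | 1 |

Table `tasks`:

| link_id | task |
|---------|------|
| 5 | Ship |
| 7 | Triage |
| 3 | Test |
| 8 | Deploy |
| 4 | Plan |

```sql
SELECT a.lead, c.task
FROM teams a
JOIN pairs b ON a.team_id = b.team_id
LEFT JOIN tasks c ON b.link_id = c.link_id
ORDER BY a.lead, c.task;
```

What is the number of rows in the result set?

3

Joins associate left-to-right: teams INNER JOIN pairs on team_id gives 3 intermediate row(s).
Then LEFT JOIN `tasks c` on link_id: each of those 3 rows is kept; rows whose b.link_id has no match in c get NULL for c's columns.
Result: 3 row(s).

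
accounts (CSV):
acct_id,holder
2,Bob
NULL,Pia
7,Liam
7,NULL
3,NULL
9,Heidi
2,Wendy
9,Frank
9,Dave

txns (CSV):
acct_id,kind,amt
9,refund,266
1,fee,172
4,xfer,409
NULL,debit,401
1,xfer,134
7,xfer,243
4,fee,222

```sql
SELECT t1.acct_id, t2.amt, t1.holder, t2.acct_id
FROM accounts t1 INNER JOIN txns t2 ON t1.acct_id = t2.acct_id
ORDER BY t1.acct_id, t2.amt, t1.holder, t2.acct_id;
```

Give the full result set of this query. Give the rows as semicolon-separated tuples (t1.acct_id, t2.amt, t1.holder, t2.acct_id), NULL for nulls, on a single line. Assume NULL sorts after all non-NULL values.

(7, 243, Liam, 7); (7, 243, NULL, 7); (9, 266, Dave, 9); (9, 266, Frank, 9); (9, 266, Heidi, 9)

INNER JOIN keeps only pairs where the ON condition holds.
Matching on t1.acct_id = t2.acct_id. A NULL in a compared column never satisfies the condition.
- t1 row (acct_id=2): no match → dropped.
- t1 row (acct_id=NULL): no match → dropped.
- t1 row (acct_id=7): matches 1 t2 row(s) → 1 output row(s).
- t1 row (acct_id=7): matches 1 t2 row(s) → 1 output row(s).
- t1 row (acct_id=3): no match → dropped.
- t1 row (acct_id=9): matches 1 t2 row(s) → 1 output row(s).
- t1 row (acct_id=2): no match → dropped.
- t1 row (acct_id=9): matches 1 t2 row(s) → 1 output row(s).
- t1 row (acct_id=9): matches 1 t2 row(s) → 1 output row(s).
After projecting and ordering:
t1.acct_id | t2.amt | t1.holder | t2.acct_id
7 | 243 | Liam | 7
7 | 243 | NULL | 7
9 | 266 | Dave | 9
9 | 266 | Frank | 9
9 | 266 | Heidi | 9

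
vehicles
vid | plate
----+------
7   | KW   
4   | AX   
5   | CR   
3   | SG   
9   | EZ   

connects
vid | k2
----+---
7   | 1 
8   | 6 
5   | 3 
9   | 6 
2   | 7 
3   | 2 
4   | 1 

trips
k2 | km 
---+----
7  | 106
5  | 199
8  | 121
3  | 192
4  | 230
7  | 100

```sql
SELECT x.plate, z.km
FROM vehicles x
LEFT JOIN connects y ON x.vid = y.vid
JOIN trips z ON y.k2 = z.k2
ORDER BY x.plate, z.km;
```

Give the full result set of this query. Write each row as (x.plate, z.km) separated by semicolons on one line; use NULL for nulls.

(CR, 192)

Step 1 — x LEFT JOIN y on vid → 5 row(s).
Then INNER JOIN `trips z` on k2: keep only rows whose y.k2 appears in z.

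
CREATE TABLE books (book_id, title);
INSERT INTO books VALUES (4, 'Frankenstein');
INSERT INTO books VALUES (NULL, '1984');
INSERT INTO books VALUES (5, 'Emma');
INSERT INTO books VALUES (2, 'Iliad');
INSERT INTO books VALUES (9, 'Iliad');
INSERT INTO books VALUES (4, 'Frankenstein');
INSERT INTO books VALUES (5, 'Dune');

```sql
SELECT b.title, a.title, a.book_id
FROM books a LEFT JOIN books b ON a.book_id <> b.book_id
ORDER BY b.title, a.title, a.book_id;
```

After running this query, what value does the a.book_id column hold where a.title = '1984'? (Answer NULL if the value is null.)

NULL

LEFT JOIN keeps every row from `books a`; unmatched rows get NULL for `books b`'s columns.
Matching on a.book_id <> b.book_id. A NULL in a compared column never satisfies the condition.
- book_id=4: 4 matching b row(s), so 4 row(s) emitted.
- book_id=NULL: no b row matches, row kept with b columns NULL.
- book_id=5: 4 matching b row(s), so 4 row(s) emitted.
- book_id=2: 5 matching b row(s), so 5 row(s) emitted.
- book_id=9: 5 matching b row(s), so 5 row(s) emitted.
- book_id=4: 4 matching b row(s), so 4 row(s) emitted.
- book_id=5: 4 matching b row(s), so 4 row(s) emitted.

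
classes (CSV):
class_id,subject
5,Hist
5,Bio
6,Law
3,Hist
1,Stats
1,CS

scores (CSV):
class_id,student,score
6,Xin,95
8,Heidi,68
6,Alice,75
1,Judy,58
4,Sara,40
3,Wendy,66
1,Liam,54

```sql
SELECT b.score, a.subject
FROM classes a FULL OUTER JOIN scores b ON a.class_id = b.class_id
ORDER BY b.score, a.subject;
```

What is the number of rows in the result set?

FULL OUTER JOIN keeps every row from both sides; unmatched rows get NULL for the other side's columns.
Matching on a.class_id = b.class_id.
Matched pairs: 7; unmatched a rows kept: 2; unmatched b rows kept: 2.
Total: 7 matched + 4 padded = 11 rows.

11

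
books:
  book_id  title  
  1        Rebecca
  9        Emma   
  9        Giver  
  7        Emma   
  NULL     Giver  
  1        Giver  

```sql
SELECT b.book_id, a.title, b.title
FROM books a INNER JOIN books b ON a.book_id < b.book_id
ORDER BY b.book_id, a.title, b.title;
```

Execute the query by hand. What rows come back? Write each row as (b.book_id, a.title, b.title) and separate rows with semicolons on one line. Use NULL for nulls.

(7, Giver, Emma); (7, Rebecca, Emma); (9, Emma, Emma); (9, Emma, Giver); (9, Giver, Emma); (9, Giver, Giver); (9, Rebecca, Emma); (9, Rebecca, Giver)

INNER JOIN keeps only pairs where the ON condition holds.
Matching on a.book_id < b.book_id. A NULL in a compared column never satisfies the condition.
Matched pairs: 8.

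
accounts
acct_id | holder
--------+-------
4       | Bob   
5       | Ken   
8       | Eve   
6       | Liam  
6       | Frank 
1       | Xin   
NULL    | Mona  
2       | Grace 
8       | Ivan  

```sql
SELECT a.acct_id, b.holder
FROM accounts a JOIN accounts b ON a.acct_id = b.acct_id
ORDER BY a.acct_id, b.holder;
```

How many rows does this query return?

INNER JOIN keeps only pairs where the ON condition holds.
Matching on a.acct_id = b.acct_id. A NULL in a compared column never satisfies the condition.
- a row (acct_id=4): matches 1 b row(s) → 1 output row(s).
- a row (acct_id=5): matches 1 b row(s) → 1 output row(s).
- a row (acct_id=8): matches 2 b row(s) → 2 output row(s).
- a row (acct_id=6): matches 2 b row(s) → 2 output row(s).
- a row (acct_id=6): matches 2 b row(s) → 2 output row(s).
- a row (acct_id=1): matches 1 b row(s) → 1 output row(s).
- a row (acct_id=NULL): no match → dropped.
- a row (acct_id=2): matches 1 b row(s) → 1 output row(s).
- a row (acct_id=8): matches 2 b row(s) → 2 output row(s).
Total: 12 rows.

12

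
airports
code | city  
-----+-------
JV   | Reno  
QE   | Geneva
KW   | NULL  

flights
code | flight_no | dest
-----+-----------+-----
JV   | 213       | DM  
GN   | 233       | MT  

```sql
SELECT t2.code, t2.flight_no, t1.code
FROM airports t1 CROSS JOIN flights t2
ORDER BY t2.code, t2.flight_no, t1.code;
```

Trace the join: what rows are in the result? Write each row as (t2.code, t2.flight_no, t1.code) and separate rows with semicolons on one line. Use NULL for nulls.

CROSS JOIN pairs every row of `airports` with every row of `flights`: 3 × 2 = 6 rows.
After projecting and ordering:
t2.code | t2.flight_no | t1.code
GN | 233 | JV
GN | 233 | KW
GN | 233 | QE
JV | 213 | JV
JV | 213 | KW
JV | 213 | QE

(GN, 233, JV); (GN, 233, KW); (GN, 233, QE); (JV, 213, JV); (JV, 213, KW); (JV, 213, QE)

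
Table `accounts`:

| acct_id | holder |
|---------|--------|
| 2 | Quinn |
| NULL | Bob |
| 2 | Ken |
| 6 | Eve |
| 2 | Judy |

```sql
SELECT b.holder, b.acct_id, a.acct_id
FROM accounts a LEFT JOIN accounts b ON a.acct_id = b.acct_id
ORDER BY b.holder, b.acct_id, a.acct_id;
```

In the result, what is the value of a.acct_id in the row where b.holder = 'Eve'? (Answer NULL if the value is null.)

LEFT JOIN keeps every row from `accounts a`; unmatched rows get NULL for `accounts b`'s columns.
Matching on a.acct_id = b.acct_id. A NULL in a compared column never satisfies the condition.
Matched pairs: 10; unmatched a rows kept: 1.

6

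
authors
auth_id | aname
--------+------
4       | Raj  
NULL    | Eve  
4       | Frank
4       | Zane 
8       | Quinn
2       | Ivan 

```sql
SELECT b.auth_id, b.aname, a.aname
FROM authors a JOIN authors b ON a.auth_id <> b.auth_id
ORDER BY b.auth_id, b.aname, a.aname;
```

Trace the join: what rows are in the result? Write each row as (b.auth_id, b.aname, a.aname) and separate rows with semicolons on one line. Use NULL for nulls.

(2, Ivan, Frank); (2, Ivan, Quinn); (2, Ivan, Raj); (2, Ivan, Zane); (4, Frank, Ivan); (4, Frank, Quinn); (4, Raj, Ivan); (4, Raj, Quinn); (4, Zane, Ivan); (4, Zane, Quinn); (8, Quinn, Frank); (8, Quinn, Ivan); (8, Quinn, Raj); (8, Quinn, Zane)

INNER JOIN keeps only pairs where the ON condition holds.
Matching on a.auth_id <> b.auth_id. A NULL in a compared column never satisfies the condition.
- a[0] auth_id=4 → 2 match(es) in b → 2 row(s).
- a[1] auth_id=NULL → no match; dropped.
- a[2] auth_id=4 → 2 match(es) in b → 2 row(s).
- a[3] auth_id=4 → 2 match(es) in b → 2 row(s).
- a[4] auth_id=8 → 4 match(es) in b → 4 row(s).
- a[5] auth_id=2 → 4 match(es) in b → 4 row(s).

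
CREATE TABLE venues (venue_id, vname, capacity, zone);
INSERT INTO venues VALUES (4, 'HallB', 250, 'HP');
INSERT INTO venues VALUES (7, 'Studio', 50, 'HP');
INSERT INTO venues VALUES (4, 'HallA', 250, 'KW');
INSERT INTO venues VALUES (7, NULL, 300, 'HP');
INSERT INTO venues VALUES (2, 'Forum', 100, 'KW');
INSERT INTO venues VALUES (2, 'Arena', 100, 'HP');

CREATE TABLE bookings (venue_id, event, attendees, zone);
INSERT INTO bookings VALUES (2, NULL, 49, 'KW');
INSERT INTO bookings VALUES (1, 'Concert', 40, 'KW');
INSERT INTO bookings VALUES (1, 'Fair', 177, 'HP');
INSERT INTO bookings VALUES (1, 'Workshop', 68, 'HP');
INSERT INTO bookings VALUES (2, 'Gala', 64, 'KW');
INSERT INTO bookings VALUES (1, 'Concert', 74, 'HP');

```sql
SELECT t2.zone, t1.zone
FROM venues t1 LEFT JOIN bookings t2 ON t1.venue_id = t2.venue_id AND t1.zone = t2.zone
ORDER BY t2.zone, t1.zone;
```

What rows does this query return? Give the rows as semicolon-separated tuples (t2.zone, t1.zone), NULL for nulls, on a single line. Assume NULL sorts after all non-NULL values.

LEFT JOIN keeps every row from `venues`; unmatched rows get NULL for `bookings`'s columns.
Matching on t1.venue_id = t2.venue_id AND t1.zone = t2.zone.
- t1[0] venue_id=4, zone=HP → no match; kept with NULLs on the t2 side.
- t1[1] venue_id=7, zone=HP → no match; kept with NULLs on the t2 side.
- t1[2] venue_id=4, zone=KW → no match; kept with NULLs on the t2 side.
- t1[3] venue_id=7, zone=HP → no match; kept with NULLs on the t2 side.
- t1[4] venue_id=2, zone=KW → 2 match(es) in t2 → 2 row(s).
- t1[5] venue_id=2, zone=HP → no match; kept with NULLs on the t2 side.
After projecting and ordering:
t2.zone | t1.zone
KW | KW
KW | KW
NULL | HP
NULL | HP
NULL | HP
NULL | HP
NULL | KW

(KW, KW); (KW, KW); (NULL, HP); (NULL, HP); (NULL, HP); (NULL, HP); (NULL, KW)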